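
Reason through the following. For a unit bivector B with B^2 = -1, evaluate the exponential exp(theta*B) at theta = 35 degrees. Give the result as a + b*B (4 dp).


For a unit bivector B with B^2 = -1, the exponential series gives
e^(theta*B) = cos(theta) + sin(theta)*B (the GA analogue of Euler's formula).
theta = 35 degrees = 0.610865 rad
cos(35 deg) = 0.8192
sin(35 deg) = 0.5736
exp(theta*B) = 0.8192 + 0.5736*B


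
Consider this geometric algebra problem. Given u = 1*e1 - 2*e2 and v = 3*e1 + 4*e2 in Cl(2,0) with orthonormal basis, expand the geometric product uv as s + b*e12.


Expand: (1*e1 - 2*e2)(3*e1 + 4*e2)
= 1*3*e1e1 + 1*4*e1e2 + (-2)*3*e2e1 + (-2)*4*e2e2
Using e1^2 = e2^2 = 1, e2e1 = -e1e2:
Scalar part s = 1*3 + (-2)*4 = 3 + (-8) = -5
Bivector part b = 1*4 - (-2)*3 = 4 - (-6) = 10
uv = -5 + 10*e12


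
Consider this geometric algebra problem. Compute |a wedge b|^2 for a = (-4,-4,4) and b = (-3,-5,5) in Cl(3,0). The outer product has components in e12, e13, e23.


a wedge b = (a1*b2 - a2*b1)*e12 + (a1*b3 - a3*b1)*e13 + (a2*b3 - a3*b2)*e23
e12 coeff: (-4)*(-5) - (-4)*(-3) = 20 - 12 = 8
e13 coeff: (-4)*5 - 4*(-3) = -20 - (-12) = -8
e23 coeff: (-4)*5 - 4*(-5) = -20 - (-20) = 0
|a wedge b|^2 = 8^2 + (-8)^2 + 0^2
= 64 + 64 + 0
= 128


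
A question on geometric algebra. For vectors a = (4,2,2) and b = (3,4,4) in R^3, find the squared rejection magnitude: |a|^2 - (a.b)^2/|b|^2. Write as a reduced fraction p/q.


|a|^2 = 4^2 + 2^2 + 2^2 = 24
|b|^2 = 3^2 + 4^2 + 4^2 = 41
a . b = 4*3 + 2*4 + 2*4 = 28
(a.b)^2 = 28^2 = 784
|rej|^2 = 24 - 784/41
= (984 - 784)/41
= 200/41
In lowest terms: 200/41


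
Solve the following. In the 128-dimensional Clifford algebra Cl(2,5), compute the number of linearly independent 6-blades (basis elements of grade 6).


Number of grade-k basis blades in Cl(p,q) with n = p + q is C(n, k).
n = 2 + 5 = 7
C(7, 6) = 7! / (6! * 1!)
= 5040 / (720 * 1)
= 7


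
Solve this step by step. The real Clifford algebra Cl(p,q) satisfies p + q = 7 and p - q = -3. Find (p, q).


We need p + q = 7 and p - q = -3.
Adding: 2p = 7 + (-3) = 4, so p = 2.
Then q = 7 - 2 = 5.
(p, q) = (2, 5)


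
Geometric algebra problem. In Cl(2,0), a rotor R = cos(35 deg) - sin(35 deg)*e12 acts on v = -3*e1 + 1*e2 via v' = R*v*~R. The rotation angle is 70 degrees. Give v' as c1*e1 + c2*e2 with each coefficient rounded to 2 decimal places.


Rotor R = cos(35deg) - sin(35deg)*e12
Rotation angle theta = 2 * 35 = 70 degrees
v' = R*v*~R rotates v by theta.
cos(70deg) = 0.3420, sin(70deg) = 0.9397
v'_1 = -3*cos(70deg) - 1*sin(70deg)
= -3*0.3420 - 1*0.9397
= -1.97
v'_2 = -3*sin(70deg) + 1*cos(70deg)
= -3*0.9397 + 1*0.3420
= -2.48
v' = -1.97*e1 - 2.48*e2


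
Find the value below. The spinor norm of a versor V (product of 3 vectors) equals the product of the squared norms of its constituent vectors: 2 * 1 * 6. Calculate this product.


Spinor norm N(V) = |v1|^2 * |v2|^2 * ... * |v3|^2
= 2 * 1 * 6
Running product: 2, 2, 12
N(V) = 12


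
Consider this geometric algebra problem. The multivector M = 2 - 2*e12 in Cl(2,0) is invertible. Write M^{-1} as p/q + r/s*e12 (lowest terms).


M = 2 - 2*e12, where e12^2 = -1.
Since M commutes with its reverse ~M = a - b*e12, M * ~M = a^2 - b^2*e12^2 = a^2 + b^2.
So M^{-1} = ~M / (a^2 + b^2) = (a - b*e12)/(a^2 + b^2).
a^2 + b^2 = 4 + 4 = 8
Scalar part = 2/8 = 1/4
Bivector coeff = 2/8 = 1/4
M^{-1} = 1/4 + 1/4*e12


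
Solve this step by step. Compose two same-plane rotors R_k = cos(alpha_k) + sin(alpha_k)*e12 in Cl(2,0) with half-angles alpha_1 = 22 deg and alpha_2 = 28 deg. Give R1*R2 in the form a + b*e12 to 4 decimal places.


Same-plane rotors commute and their half-angles add:
R1*R2 = cos(a1 + a2) + sin(a1 + a2)*e12.
a1 + a2 = 22 + 28 = 50 deg
cos(50 deg) = 0.6428
sin(50 deg) = 0.7660
R1*R2 = 0.6428 + 0.7660*e12


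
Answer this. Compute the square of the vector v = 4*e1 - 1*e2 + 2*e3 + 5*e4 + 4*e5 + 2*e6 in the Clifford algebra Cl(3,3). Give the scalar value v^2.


v^2 = sum of c_i^2 * e_i^2
Positive signature terms (e_i^2 = +1): 4^2 + (-1)^2 + 2^2 = 21
Negative signature terms (e_j^2 = -1): 5^2 + 4^2 + 2^2 = 45
v^2 = 21 - 45 = -24


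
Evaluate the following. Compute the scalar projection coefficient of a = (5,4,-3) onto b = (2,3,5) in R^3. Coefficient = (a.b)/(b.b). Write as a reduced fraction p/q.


Projection coefficient = (a . b) / (b . b)
a . b = 5*2 + 4*3 + (-3)*5
= 10 + 12 + (-15) = 7
b . b = 2^2 + 3^2 + 5^2
= 4 + 9 + 25 = 38
Coefficient = 7/38
In lowest terms: 7/38


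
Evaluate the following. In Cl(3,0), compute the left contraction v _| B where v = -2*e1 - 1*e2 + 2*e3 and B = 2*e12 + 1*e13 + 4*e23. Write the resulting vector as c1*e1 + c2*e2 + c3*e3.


Left contraction v _| B = <vB>_1 (grade-1 part of the geometric product vB).
Using e1_|e12 = e2, e2_|e12 = -e1, e1_|e13 = e3, e3_|e13 = -e1, e2_|e23 = e3, e3_|e23 = -e2:
e1 coeff: -v2*b12 - v3*b13 = -(-1)*(2) - (2)*(1) = 0
e2 coeff: v1*b12 - v3*b23 = (-2)*(2) - (2)*(4) = -12
e3 coeff: v1*b13 + v2*b23 = (-2)*(1) + (-1)*(4) = -6
v _| B = 0*e1 - 12*e2 - 6*e3


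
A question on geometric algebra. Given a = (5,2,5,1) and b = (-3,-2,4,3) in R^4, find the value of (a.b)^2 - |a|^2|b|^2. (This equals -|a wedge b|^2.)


a . b = 5*(-3) + 2*(-2) + 5*4 + 1*3
= -15 + (-4) + 20 + 3 = 4
|a|^2 = 5^2 + 2^2 + 5^2 + 1^2 = 55
|b|^2 = (-3)^2 + (-2)^2 + 4^2 + 3^2 = 38
(a.b)^2 = 4^2 = 16
|a|^2 * |b|^2 = 55 * 38 = 2090
Result = 16 - 2090 = -2074


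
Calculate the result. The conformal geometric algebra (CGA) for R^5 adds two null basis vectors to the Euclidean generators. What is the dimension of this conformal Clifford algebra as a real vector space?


The conformal model of R^5 uses Cl(6,1): the 5 Euclidean generators plus two extra orthogonal generators e+ (e+^2 = +1) and e- (e-^2 = -1), from which the null vectors e0, einf are built.
Number of generators m = 5 + 2 = 7.
dim Cl(p,q) = 2^m = 2^7 = 128


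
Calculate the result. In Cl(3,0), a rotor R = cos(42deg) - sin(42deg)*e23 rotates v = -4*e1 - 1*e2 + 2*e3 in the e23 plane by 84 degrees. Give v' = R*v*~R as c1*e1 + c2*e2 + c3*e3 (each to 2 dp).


Rotor R = cos(42deg) - sin(42deg)*e23
Rotation angle theta = 2 * 42 = 84 degrees in the e23 plane (e2 -> e3).
The component perpendicular to the plane (e1) is invariant: v'_1 = v1 = -4.00
cos(84deg) = 0.1045, sin(84deg) = 0.9945
v'_2 = v2*cos(theta) - v3*sin(theta) = -1*0.1045 - 2*0.9945 = -2.09
v'_3 = v2*sin(theta) + v3*cos(theta) = -1*0.9945 + 2*0.1045 = -0.79
v' = -4.00*e1 - 2.09*e2 - 0.79*e3


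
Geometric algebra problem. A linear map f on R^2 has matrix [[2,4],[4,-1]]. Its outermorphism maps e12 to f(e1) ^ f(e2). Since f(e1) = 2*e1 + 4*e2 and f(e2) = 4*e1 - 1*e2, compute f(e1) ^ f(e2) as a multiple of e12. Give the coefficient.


The outermorphism of a linear map f sends e1^e2 to f(e1)^f(e2).
f(e1) = 2*e1 + 4*e2
f(e2) = 4*e1 - 1*e2
f(e1) ^ f(e2) = (2*e1 + 4*e2) ^ (4*e1 - 1*e2)
= 2*(-1)*e12 + 4*4*e21
= (-2 - 16)*e12
= -18*e12
Coefficient = -18


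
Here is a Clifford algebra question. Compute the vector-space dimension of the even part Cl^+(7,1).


Even subalgebra dimension = 2^(n-1)
n = 7 + 1 = 8
2^(8 - 1) = 2^7 = 128
Verification: sum of C(8,k) for even k = 1 + 28 + 70 + 28 + 1 = 128
Result = 128


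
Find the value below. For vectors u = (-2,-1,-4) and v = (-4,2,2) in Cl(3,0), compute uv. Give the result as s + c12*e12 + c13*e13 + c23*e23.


In Cl(3,0): e_i^2 = 1, e_ie_j = -e_je_i for i != j.
Scalar part = u . v = (-2)*(-4) + (-1)*2 + (-4)*2
= 8 + (-2) + (-8) = -2
e12 coeff = (-2)*2 - (-1)*(-4) = -4 - 4 = -8
e13 coeff = (-2)*2 - (-4)*(-4) = -4 - 16 = -20
e23 coeff = (-1)*2 - (-4)*2 = -2 - (-8) = 6
uv = -2 - 8*e12 - 20*e13 + 6*e23


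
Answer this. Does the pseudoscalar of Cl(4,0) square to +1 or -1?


The pseudoscalar I = e1...e_n (product of all n generators) of Cl(p,q) satisfies I^2 = (-1)^(q + n(n-1)/2).
p = 4, q = 0, n = p + q = 4
n(n-1)/2 = 4 * 3 / 2 = 6
Exponent = q + n(n-1)/2 = 0 + 6 = 6
I^2 = (-1)^6 = +1


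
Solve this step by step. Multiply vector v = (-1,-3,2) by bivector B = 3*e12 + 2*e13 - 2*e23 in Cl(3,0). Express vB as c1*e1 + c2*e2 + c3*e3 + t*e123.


vB has grade-1 (vector) and grade-3 (trivector) parts: vB = (v _| B) + (v ^ B).
Vector part <vB>_1:
  e1: -v2*b12 - v3*b13 = -(-3)*(3) - (2)*(2) = 5
  e2: v1*b12 - v3*b23 = (-1)*(3) - (2)*(-2) = 1
  e3: v1*b13 + v2*b23 = (-1)*(2) + (-3)*(-2) = 4
Trivector part <vB>_3:
  e123: v1*b23 - v2*b13 + v3*b12 = (-1)*(-2) - (-3)*(2) + (2)*(3) = 14
vB = 5*e1 + 1*e2 + 4*e3 + 14*e123


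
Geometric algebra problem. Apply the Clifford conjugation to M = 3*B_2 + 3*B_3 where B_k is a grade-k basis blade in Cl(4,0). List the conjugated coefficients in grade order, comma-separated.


Clifford conjugate sign for grade k: (-1)^(k(k+1)/2)
Grade 2: (-1)^(2*3/2) = (-1)^3 = -1, coeff 3 -> -3
Grade 3: (-1)^(3*4/2) = (-1)^6 = 1, coeff 3 -> 3
Conjugated coefficients: -3, 3


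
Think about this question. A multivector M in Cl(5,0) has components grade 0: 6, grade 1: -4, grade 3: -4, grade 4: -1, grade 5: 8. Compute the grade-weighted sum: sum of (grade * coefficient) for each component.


Grade-weighted sum = sum of grade_k * coefficient_k
0*6 = 0
1*(-4) = -4
3*(-4) = -12
4*(-1) = -4
5*8 = 40
Total = 0 + (-4) + (-12) + (-4) + 40 = 20


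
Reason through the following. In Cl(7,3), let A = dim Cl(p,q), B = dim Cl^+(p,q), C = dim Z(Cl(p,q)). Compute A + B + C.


n = 7 + 3 = 10
Total dim = 2^10 = 1024
Even subalgebra dim = 2^9 = 512
n is even, so center dim = 1
Sum = 1024 + 512 + 1 = 1537


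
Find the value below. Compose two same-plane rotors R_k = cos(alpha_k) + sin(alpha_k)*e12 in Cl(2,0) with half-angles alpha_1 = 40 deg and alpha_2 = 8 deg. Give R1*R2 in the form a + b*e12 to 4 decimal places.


Same-plane rotors commute and their half-angles add:
R1*R2 = cos(a1 + a2) + sin(a1 + a2)*e12.
a1 + a2 = 40 + 8 = 48 deg
cos(48 deg) = 0.6691
sin(48 deg) = 0.7431
R1*R2 = 0.6691 + 0.7431*e12


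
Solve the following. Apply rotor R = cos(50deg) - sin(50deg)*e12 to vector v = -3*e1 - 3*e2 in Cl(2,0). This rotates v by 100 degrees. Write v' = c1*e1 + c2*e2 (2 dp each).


Rotor R = cos(50deg) - sin(50deg)*e12
Rotation angle theta = 2 * 50 = 100 degrees
v' = R*v*~R rotates v by theta.
cos(100deg) = -0.1736, sin(100deg) = 0.9848
v'_1 = -3*cos(100deg) - (-3)*sin(100deg)
= -3*(-0.1736) - (-3)*0.9848
= 3.48
v'_2 = -3*sin(100deg) + (-3)*cos(100deg)
= -3*0.9848 + (-3)*(-0.1736)
= -2.43
v' = 3.48*e1 - 2.43*e2


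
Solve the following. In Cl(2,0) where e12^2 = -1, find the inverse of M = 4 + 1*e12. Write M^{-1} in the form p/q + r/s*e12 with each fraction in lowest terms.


M = 4 + 1*e12, where e12^2 = -1.
Since M commutes with its reverse ~M = a - b*e12, M * ~M = a^2 - b^2*e12^2 = a^2 + b^2.
So M^{-1} = ~M / (a^2 + b^2) = (a - b*e12)/(a^2 + b^2).
a^2 + b^2 = 16 + 1 = 17
Scalar part = 4/17 = 4/17
Bivector coeff = -1/17 = -1/17
M^{-1} = 4/17 - 1/17*e12


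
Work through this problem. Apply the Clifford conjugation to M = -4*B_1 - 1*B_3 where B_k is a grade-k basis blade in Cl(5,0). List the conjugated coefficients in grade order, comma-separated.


Clifford conjugate sign for grade k: (-1)^(k(k+1)/2)
Grade 1: (-1)^(1*2/2) = (-1)^1 = -1, coeff -4 -> 4
Grade 3: (-1)^(3*4/2) = (-1)^6 = 1, coeff -1 -> -1
Conjugated coefficients: 4, -1


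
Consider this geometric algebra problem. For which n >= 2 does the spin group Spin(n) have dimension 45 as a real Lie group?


dim Spin(n) = dim so(n) = n(n-1)/2.
Solve n(n-1)/2 = 45, i.e. n^2 - n - 90 = 0.
Discriminant = 1 + 8*45 = 361
n = (1 + sqrt(361))/2 = (1 + 19)/2 = 10


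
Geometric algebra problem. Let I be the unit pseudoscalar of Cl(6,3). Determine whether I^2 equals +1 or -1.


The pseudoscalar I = e1...e_n (product of all n generators) of Cl(p,q) satisfies I^2 = (-1)^(q + n(n-1)/2).
p = 6, q = 3, n = p + q = 9
n(n-1)/2 = 9 * 8 / 2 = 36
Exponent = q + n(n-1)/2 = 3 + 36 = 39
I^2 = (-1)^39 = -1


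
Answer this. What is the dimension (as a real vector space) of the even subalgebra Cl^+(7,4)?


Even subalgebra dimension = 2^(n-1)
n = 7 + 4 = 11
2^(11 - 1) = 2^10 = 1024
Verification: sum of C(11,k) for even k = 1 + 55 + 330 + 462 + 165 + 11 = 1024
Result = 1024


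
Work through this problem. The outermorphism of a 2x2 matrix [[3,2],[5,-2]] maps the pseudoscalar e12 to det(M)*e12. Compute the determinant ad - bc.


The outermorphism of a linear map f sends e1^e2 to f(e1)^f(e2).
f(e1) = 3*e1 + 5*e2
f(e2) = 2*e1 - 2*e2
f(e1) ^ f(e2) = (3*e1 + 5*e2) ^ (2*e1 - 2*e2)
= 3*(-2)*e12 + 5*2*e21
= (-6 - 10)*e12
= -16*e12
Coefficient = -16


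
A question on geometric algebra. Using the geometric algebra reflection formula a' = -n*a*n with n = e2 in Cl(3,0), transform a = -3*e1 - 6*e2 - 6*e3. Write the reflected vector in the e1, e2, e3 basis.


Reflection formula: a' = -n*a*n, with n = e2 (unit vector, n^2 = 1).
For reflection through hyperplane perp to e2:
The component along e2 flips sign, others stay.
a = (-3, -6, -6)
a' = (-3, 6, -6)
a' = -3*e1 + 6*e2 - 6*e3


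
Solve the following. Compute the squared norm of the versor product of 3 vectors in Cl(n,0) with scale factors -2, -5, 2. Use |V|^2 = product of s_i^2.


Each vector v_i has |v_i|^2 = s_i^2
Squared scales: (-2)^2 = 4, (-5)^2 = 25, 2^2 = 4
|V|^2 = 4 * 25 * 4
= 400


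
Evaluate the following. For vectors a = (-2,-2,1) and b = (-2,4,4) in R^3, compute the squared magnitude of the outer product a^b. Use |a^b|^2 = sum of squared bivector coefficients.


a wedge b = (a1*b2 - a2*b1)*e12 + (a1*b3 - a3*b1)*e13 + (a2*b3 - a3*b2)*e23
e12 coeff: (-2)*4 - (-2)*(-2) = -8 - 4 = -12
e13 coeff: (-2)*4 - 1*(-2) = -8 - (-2) = -6
e23 coeff: (-2)*4 - 1*4 = -8 - 4 = -12
|a wedge b|^2 = (-12)^2 + (-6)^2 + (-12)^2
= 144 + 36 + 144
= 324


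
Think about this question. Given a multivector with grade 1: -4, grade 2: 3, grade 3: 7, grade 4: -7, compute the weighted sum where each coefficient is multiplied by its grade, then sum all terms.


Grade-weighted sum = sum of grade_k * coefficient_k
1*(-4) = -4
2*3 = 6
3*7 = 21
4*(-7) = -28
Total = -4 + 6 + 21 + (-28) = -5


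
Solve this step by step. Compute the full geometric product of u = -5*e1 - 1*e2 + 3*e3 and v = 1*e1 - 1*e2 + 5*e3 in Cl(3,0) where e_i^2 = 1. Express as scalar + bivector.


In Cl(3,0): e_i^2 = 1, e_ie_j = -e_je_i for i != j.
Scalar part = u . v = (-5)*1 + (-1)*(-1) + 3*5
= -5 + 1 + 15 = 11
e12 coeff = (-5)*(-1) - (-1)*1 = 5 - (-1) = 6
e13 coeff = (-5)*5 - 3*1 = -25 - 3 = -28
e23 coeff = (-1)*5 - 3*(-1) = -5 - (-3) = -2
uv = 11 + 6*e12 - 28*e13 - 2*e23


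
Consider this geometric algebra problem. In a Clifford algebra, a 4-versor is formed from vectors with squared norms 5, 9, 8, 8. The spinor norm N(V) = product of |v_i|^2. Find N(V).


Spinor norm N(V) = |v1|^2 * |v2|^2 * ... * |v4|^2
= 5 * 9 * 8 * 8
Running product: 5, 45, 360, 2880
N(V) = 2880


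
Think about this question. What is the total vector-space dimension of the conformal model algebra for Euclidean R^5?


The conformal model of R^5 uses Cl(6,1): the 5 Euclidean generators plus two extra orthogonal generators e+ (e+^2 = +1) and e- (e-^2 = -1), from which the null vectors e0, einf are built.
Number of generators m = 5 + 2 = 7.
dim Cl(p,q) = 2^m = 2^7 = 128


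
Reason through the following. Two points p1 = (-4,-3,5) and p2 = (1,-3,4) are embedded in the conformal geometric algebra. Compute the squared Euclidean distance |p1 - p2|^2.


p1 - p2 = (-5, 0, 1)
|p1 - p2|^2 = (-5)^2 + 0^2 + 1^2
= 25 + 0 + 1
= 26


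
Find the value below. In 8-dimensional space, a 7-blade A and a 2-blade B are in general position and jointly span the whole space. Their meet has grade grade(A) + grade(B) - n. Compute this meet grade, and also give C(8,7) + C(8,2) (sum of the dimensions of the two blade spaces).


Meet grade = grade(A) + grade(B) - n
= 7 + 2 - 8 = 1
C(8,7) = 8
C(8,2) = 28
dim_A + dim_B = 8 + 28 = 36


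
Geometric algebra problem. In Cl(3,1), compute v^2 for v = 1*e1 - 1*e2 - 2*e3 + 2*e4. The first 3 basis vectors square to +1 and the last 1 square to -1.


v^2 = sum of c_i^2 * e_i^2
Positive signature terms (e_i^2 = +1): 1^2 + (-1)^2 + (-2)^2 = 6
Negative signature terms (e_j^2 = -1): 2^2 = 4
v^2 = 6 - 4 = 2


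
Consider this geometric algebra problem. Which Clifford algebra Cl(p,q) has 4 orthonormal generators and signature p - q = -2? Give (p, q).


We need p + q = 4 and p - q = -2.
Adding: 2p = 4 + (-2) = 2, so p = 1.
Then q = 4 - 1 = 3.
(p, q) = (1, 3)


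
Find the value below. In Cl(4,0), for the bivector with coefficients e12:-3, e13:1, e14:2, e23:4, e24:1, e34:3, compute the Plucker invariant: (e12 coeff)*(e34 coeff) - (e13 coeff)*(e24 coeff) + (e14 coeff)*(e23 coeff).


Plucker relation: af - be + cd
a*f = (-3)*3 = -9
b*e = 1*1 = 1
c*d = 2*4 = 8
af - be + cd = -9 - 1 + 8
= -2


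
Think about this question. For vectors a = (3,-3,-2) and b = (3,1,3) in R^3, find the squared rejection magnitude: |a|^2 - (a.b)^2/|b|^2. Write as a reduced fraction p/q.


|a|^2 = 3^2 + (-3)^2 + (-2)^2 = 22
|b|^2 = 3^2 + 1^2 + 3^2 = 19
a . b = 3*3 + (-3)*1 + (-2)*3 = 0
(a.b)^2 = 0^2 = 0
|rej|^2 = 22 - 0/19
= (418 - 0)/19
= 418/19
In lowest terms: 22/1


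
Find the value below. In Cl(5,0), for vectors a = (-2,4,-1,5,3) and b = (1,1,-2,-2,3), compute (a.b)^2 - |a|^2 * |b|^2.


a . b = (-2)*1 + 4*1 + (-1)*(-2) + 5*(-2) + 3*3
= -2 + 4 + 2 + (-10) + 9 = 3
|a|^2 = (-2)^2 + 4^2 + (-1)^2 + 5^2 + 3^2 = 55
|b|^2 = 1^2 + 1^2 + (-2)^2 + (-2)^2 + 3^2 = 19
(a.b)^2 = 3^2 = 9
|a|^2 * |b|^2 = 55 * 19 = 1045
Result = 9 - 1045 = -1036


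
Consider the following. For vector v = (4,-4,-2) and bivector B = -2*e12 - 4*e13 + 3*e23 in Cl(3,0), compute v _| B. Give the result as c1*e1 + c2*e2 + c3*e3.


Left contraction v _| B = <vB>_1 (grade-1 part of the geometric product vB).
Using e1_|e12 = e2, e2_|e12 = -e1, e1_|e13 = e3, e3_|e13 = -e1, e2_|e23 = e3, e3_|e23 = -e2:
e1 coeff: -v2*b12 - v3*b13 = -(-4)*(-2) - (-2)*(-4) = -16
e2 coeff: v1*b12 - v3*b23 = (4)*(-2) - (-2)*(3) = -2
e3 coeff: v1*b13 + v2*b23 = (4)*(-4) + (-4)*(3) = -28
v _| B = -16*e1 - 2*e2 - 28*e3


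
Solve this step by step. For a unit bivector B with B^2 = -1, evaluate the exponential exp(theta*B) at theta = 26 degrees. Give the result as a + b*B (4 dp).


For a unit bivector B with B^2 = -1, the exponential series gives
e^(theta*B) = cos(theta) + sin(theta)*B (the GA analogue of Euler's formula).
theta = 26 degrees = 0.453786 rad
cos(26 deg) = 0.8988
sin(26 deg) = 0.4384
exp(theta*B) = 0.8988 + 0.4384*B


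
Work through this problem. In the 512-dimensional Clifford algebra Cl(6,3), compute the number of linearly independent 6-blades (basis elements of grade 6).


Number of grade-k basis blades in Cl(p,q) with n = p + q is C(n, k).
n = 6 + 3 = 9
C(9, 6) = 9! / (6! * 3!)
= 362880 / (720 * 6)
= 84


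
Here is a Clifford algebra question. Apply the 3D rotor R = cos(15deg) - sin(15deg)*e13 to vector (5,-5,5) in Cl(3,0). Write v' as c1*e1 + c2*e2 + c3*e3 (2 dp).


Rotor R = cos(15deg) - sin(15deg)*e13
Rotation angle theta = 2 * 15 = 30 degrees in the e13 plane (e1 -> e3).
The component perpendicular to the plane (e2) is invariant: v'_2 = v2 = -5.00
cos(30deg) = 0.8660, sin(30deg) = 0.5000
v'_1 = v1*cos(theta) - v3*sin(theta) = 5*0.8660 - 5*0.5000 = 1.83
v'_3 = v1*sin(theta) + v3*cos(theta) = 5*0.5000 + 5*0.8660 = 6.83
v' = 1.83*e1 - 5.00*e2 + 6.83*e3


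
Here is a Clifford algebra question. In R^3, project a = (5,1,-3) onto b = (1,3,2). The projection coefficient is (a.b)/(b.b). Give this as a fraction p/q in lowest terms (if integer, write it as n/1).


Projection coefficient = (a . b) / (b . b)
a . b = 5*1 + 1*3 + (-3)*2
= 5 + 3 + (-6) = 2
b . b = 1^2 + 3^2 + 2^2
= 1 + 9 + 4 = 14
Coefficient = 2/14
In lowest terms: 1/7


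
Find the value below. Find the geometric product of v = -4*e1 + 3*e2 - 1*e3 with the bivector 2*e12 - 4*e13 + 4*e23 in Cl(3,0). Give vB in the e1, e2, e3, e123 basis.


vB has grade-1 (vector) and grade-3 (trivector) parts: vB = (v _| B) + (v ^ B).
Vector part <vB>_1:
  e1: -v2*b12 - v3*b13 = -(3)*(2) - (-1)*(-4) = -10
  e2: v1*b12 - v3*b23 = (-4)*(2) - (-1)*(4) = -4
  e3: v1*b13 + v2*b23 = (-4)*(-4) + (3)*(4) = 28
Trivector part <vB>_3:
  e123: v1*b23 - v2*b13 + v3*b12 = (-4)*(4) - (3)*(-4) + (-1)*(2) = -6
vB = -10*e1 - 4*e2 + 28*e3 - 6*e123


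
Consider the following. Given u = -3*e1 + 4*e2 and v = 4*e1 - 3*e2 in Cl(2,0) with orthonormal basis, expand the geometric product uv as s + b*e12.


Expand: (-3*e1 + 4*e2)(4*e1 - 3*e2)
= (-3)*4*e1e1 + (-3)*(-3)*e1e2 + 4*4*e2e1 + 4*(-3)*e2e2
Using e1^2 = e2^2 = 1, e2e1 = -e1e2:
Scalar part s = (-3)*4 + 4*(-3) = -12 + (-12) = -24
Bivector part b = (-3)*(-3) - 4*4 = 9 - 16 = -7
uv = -24 - 7*e12


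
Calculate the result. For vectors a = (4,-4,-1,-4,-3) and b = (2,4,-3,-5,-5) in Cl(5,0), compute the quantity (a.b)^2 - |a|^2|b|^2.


a . b = 4*2 + (-4)*4 + (-1)*(-3) + (-4)*(-5) + (-3)*(-5)
= 8 + (-16) + 3 + 20 + 15 = 30
|a|^2 = 4^2 + (-4)^2 + (-1)^2 + (-4)^2 + (-3)^2 = 58
|b|^2 = 2^2 + 4^2 + (-3)^2 + (-5)^2 + (-5)^2 = 79
(a.b)^2 = 30^2 = 900
|a|^2 * |b|^2 = 58 * 79 = 4582
Result = 900 - 4582 = -3682


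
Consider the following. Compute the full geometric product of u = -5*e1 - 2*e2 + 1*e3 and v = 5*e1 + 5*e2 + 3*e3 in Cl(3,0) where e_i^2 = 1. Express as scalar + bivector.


In Cl(3,0): e_i^2 = 1, e_ie_j = -e_je_i for i != j.
Scalar part = u . v = (-5)*5 + (-2)*5 + 1*3
= -25 + (-10) + 3 = -32
e12 coeff = (-5)*5 - (-2)*5 = -25 - (-10) = -15
e13 coeff = (-5)*3 - 1*5 = -15 - 5 = -20
e23 coeff = (-2)*3 - 1*5 = -6 - 5 = -11
uv = -32 - 15*e12 - 20*e13 - 11*e23


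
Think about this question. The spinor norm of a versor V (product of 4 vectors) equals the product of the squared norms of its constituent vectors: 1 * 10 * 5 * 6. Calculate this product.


Spinor norm N(V) = |v1|^2 * |v2|^2 * ... * |v4|^2
= 1 * 10 * 5 * 6
Running product: 1, 10, 50, 300
N(V) = 300


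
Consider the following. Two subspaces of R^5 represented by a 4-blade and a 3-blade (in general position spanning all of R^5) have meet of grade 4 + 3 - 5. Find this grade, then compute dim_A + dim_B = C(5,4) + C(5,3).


Meet grade = grade(A) + grade(B) - n
= 4 + 3 - 5 = 2
C(5,4) = 5
C(5,3) = 10
dim_A + dim_B = 5 + 10 = 15


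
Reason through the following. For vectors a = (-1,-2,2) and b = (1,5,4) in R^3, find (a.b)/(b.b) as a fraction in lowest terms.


Projection coefficient = (a . b) / (b . b)
a . b = (-1)*1 + (-2)*5 + 2*4
= -1 + (-10) + 8 = -3
b . b = 1^2 + 5^2 + 4^2
= 1 + 25 + 16 = 42
Coefficient = -3/42
In lowest terms: -1/14


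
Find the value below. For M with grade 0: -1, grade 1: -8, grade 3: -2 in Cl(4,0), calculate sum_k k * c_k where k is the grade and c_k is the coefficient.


Grade-weighted sum = sum of grade_k * coefficient_k
0*(-1) = 0
1*(-8) = -8
3*(-2) = -6
Total = 0 + (-8) + (-6) = -14


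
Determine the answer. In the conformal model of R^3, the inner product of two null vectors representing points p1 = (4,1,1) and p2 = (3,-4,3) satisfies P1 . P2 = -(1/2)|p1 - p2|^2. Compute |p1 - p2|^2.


p1 - p2 = (1, 5, -2)
|p1 - p2|^2 = 1^2 + 5^2 + (-2)^2
= 1 + 25 + 4
= 30


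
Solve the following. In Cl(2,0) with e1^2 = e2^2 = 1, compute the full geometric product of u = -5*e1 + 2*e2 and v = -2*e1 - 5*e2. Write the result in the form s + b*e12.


Expand: (-5*e1 + 2*e2)(-2*e1 - 5*e2)
= (-5)*(-2)*e1e1 + (-5)*(-5)*e1e2 + 2*(-2)*e2e1 + 2*(-5)*e2e2
Using e1^2 = e2^2 = 1, e2e1 = -e1e2:
Scalar part s = (-5)*(-2) + 2*(-5) = 10 + (-10) = 0
Bivector part b = (-5)*(-5) - 2*(-2) = 25 - (-4) = 29
uv = 0 + 29*e12


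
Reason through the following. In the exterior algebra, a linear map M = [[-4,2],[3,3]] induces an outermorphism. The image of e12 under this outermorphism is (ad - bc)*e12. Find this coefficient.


The outermorphism of a linear map f sends e1^e2 to f(e1)^f(e2).
f(e1) = -4*e1 + 3*e2
f(e2) = 2*e1 + 3*e2
f(e1) ^ f(e2) = (-4*e1 + 3*e2) ^ (2*e1 + 3*e2)
= (-4)*3*e12 + 3*2*e21
= (-12 - 6)*e12
= -18*e12
Coefficient = -18


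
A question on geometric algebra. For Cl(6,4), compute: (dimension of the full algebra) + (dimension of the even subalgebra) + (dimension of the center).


n = 6 + 4 = 10
Total dim = 2^10 = 1024
Even subalgebra dim = 2^9 = 512
n is even, so center dim = 1
Sum = 1024 + 512 + 1 = 1537


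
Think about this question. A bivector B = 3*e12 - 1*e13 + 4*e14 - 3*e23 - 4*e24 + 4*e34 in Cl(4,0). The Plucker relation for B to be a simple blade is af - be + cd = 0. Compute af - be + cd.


Plucker relation: af - be + cd
a*f = 3*4 = 12
b*e = (-1)*(-4) = 4
c*d = 4*(-3) = -12
af - be + cd = 12 - 4 + (-12)
= -4


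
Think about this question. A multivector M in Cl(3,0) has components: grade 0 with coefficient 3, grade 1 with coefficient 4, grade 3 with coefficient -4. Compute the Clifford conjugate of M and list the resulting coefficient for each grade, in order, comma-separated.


Clifford conjugate sign for grade k: (-1)^(k(k+1)/2)
Grade 0: (-1)^(0*1/2) = (-1)^0 = 1, coeff 3 -> 3
Grade 1: (-1)^(1*2/2) = (-1)^1 = -1, coeff 4 -> -4
Grade 3: (-1)^(3*4/2) = (-1)^6 = 1, coeff -4 -> -4
Conjugated coefficients: 3, -4, -4


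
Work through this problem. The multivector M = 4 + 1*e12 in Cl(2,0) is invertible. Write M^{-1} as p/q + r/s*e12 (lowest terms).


M = 4 + 1*e12, where e12^2 = -1.
Since M commutes with its reverse ~M = a - b*e12, M * ~M = a^2 - b^2*e12^2 = a^2 + b^2.
So M^{-1} = ~M / (a^2 + b^2) = (a - b*e12)/(a^2 + b^2).
a^2 + b^2 = 16 + 1 = 17
Scalar part = 4/17 = 4/17
Bivector coeff = -1/17 = -1/17
M^{-1} = 4/17 - 1/17*e12


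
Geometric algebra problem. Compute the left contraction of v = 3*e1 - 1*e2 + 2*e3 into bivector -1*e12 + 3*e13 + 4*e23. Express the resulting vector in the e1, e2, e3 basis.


Left contraction v _| B = <vB>_1 (grade-1 part of the geometric product vB).
Using e1_|e12 = e2, e2_|e12 = -e1, e1_|e13 = e3, e3_|e13 = -e1, e2_|e23 = e3, e3_|e23 = -e2:
e1 coeff: -v2*b12 - v3*b13 = -(-1)*(-1) - (2)*(3) = -7
e2 coeff: v1*b12 - v3*b23 = (3)*(-1) - (2)*(4) = -11
e3 coeff: v1*b13 + v2*b23 = (3)*(3) + (-1)*(4) = 5
v _| B = -7*e1 - 11*e2 + 5*e3


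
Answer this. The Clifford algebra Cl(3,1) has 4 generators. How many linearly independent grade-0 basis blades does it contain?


Number of grade-k basis blades in Cl(p,q) with n = p + q is C(n, k).
n = 3 + 1 = 4
C(4, 0) = 4! / (0! * 4!)
= 24 / (1 * 24)
= 1


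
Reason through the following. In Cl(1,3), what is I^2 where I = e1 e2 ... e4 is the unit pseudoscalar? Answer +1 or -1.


The pseudoscalar I = e1...e_n (product of all n generators) of Cl(p,q) satisfies I^2 = (-1)^(q + n(n-1)/2).
p = 1, q = 3, n = p + q = 4
n(n-1)/2 = 4 * 3 / 2 = 6
Exponent = q + n(n-1)/2 = 3 + 6 = 9
I^2 = (-1)^9 = -1


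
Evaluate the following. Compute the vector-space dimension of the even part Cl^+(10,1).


Even subalgebra dimension = 2^(n-1)
n = 10 + 1 = 11
2^(11 - 1) = 2^10 = 1024
Verification: sum of C(11,k) for even k = 1 + 55 + 330 + 462 + 165 + 11 = 1024
Result = 1024


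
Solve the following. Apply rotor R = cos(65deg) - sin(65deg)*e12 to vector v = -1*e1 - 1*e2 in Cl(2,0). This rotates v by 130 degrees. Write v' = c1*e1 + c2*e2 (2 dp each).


Rotor R = cos(65deg) - sin(65deg)*e12
Rotation angle theta = 2 * 65 = 130 degrees
v' = R*v*~R rotates v by theta.
cos(130deg) = -0.6428, sin(130deg) = 0.7660
v'_1 = -1*cos(130deg) - (-1)*sin(130deg)
= -1*(-0.6428) - (-1)*0.7660
= 1.41
v'_2 = -1*sin(130deg) + (-1)*cos(130deg)
= -1*0.7660 + (-1)*(-0.6428)
= -0.12
v' = 1.41*e1 - 0.12*e2


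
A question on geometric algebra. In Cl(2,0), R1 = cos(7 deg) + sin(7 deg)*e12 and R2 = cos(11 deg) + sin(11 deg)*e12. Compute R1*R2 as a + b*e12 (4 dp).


Same-plane rotors commute and their half-angles add:
R1*R2 = cos(a1 + a2) + sin(a1 + a2)*e12.
a1 + a2 = 7 + 11 = 18 deg
cos(18 deg) = 0.9511
sin(18 deg) = 0.3090
R1*R2 = 0.9511 + 0.3090*e12


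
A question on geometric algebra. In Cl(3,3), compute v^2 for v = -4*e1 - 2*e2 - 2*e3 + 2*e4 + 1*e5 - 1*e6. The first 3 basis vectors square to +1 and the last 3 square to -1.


v^2 = sum of c_i^2 * e_i^2
Positive signature terms (e_i^2 = +1): (-4)^2 + (-2)^2 + (-2)^2 = 24
Negative signature terms (e_j^2 = -1): 2^2 + 1^2 + (-1)^2 = 6
v^2 = 24 - 6 = 18


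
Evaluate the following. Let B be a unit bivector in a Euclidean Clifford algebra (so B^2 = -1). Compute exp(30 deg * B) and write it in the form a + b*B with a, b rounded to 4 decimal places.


For a unit bivector B with B^2 = -1, the exponential series gives
e^(theta*B) = cos(theta) + sin(theta)*B (the GA analogue of Euler's formula).
theta = 30 degrees = 0.523599 rad
cos(30 deg) = 0.8660
sin(30 deg) = 0.5000
exp(theta*B) = 0.8660 + 0.5000*B


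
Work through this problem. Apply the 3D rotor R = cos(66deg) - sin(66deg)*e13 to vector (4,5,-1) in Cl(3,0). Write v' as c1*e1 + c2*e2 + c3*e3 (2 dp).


Rotor R = cos(66deg) - sin(66deg)*e13
Rotation angle theta = 2 * 66 = 132 degrees in the e13 plane (e1 -> e3).
The component perpendicular to the plane (e2) is invariant: v'_2 = v2 = 5.00
cos(132deg) = -0.6691, sin(132deg) = 0.7431
v'_1 = v1*cos(theta) - v3*sin(theta) = 4*(-0.6691) - (-1)*0.7431 = -1.93
v'_3 = v1*sin(theta) + v3*cos(theta) = 4*0.7431 + (-1)*(-0.6691) = 3.64
v' = -1.93*e1 + 5.00*e2 + 3.64*e3


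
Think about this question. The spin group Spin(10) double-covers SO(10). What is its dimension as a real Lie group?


Spin(n) double-covers SO(n); both have Lie algebra so(n) of dimension n(n-1)/2.
n = 10
n(n-1) = 10 * 9 = 90
dim Spin(10) = 90/2 = 45


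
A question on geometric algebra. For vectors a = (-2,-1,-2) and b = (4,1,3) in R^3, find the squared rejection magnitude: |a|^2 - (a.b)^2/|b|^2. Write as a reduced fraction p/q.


|a|^2 = (-2)^2 + (-1)^2 + (-2)^2 = 9
|b|^2 = 4^2 + 1^2 + 3^2 = 26
a . b = (-2)*4 + (-1)*1 + (-2)*3 = -15
(a.b)^2 = (-15)^2 = 225
|rej|^2 = 9 - 225/26
= (234 - 225)/26
= 9/26
In lowest terms: 9/26


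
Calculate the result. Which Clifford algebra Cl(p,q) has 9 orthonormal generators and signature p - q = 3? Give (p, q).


We need p + q = 9 and p - q = 3.
Adding: 2p = 9 + 3 = 12, so p = 6.
Then q = 9 - 6 = 3.
(p, q) = (6, 3)


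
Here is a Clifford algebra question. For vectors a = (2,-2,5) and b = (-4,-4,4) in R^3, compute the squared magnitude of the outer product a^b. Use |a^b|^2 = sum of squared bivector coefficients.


a wedge b = (a1*b2 - a2*b1)*e12 + (a1*b3 - a3*b1)*e13 + (a2*b3 - a3*b2)*e23
e12 coeff: 2*(-4) - (-2)*(-4) = -8 - 8 = -16
e13 coeff: 2*4 - 5*(-4) = 8 - (-20) = 28
e23 coeff: (-2)*4 - 5*(-4) = -8 - (-20) = 12
|a wedge b|^2 = (-16)^2 + 28^2 + 12^2
= 256 + 784 + 144
= 1184


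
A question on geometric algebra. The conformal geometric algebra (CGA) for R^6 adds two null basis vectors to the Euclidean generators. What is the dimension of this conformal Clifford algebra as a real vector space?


The conformal model of R^6 uses Cl(7,1): the 6 Euclidean generators plus two extra orthogonal generators e+ (e+^2 = +1) and e- (e-^2 = -1), from which the null vectors e0, einf are built.
Number of generators m = 6 + 2 = 8.
dim Cl(p,q) = 2^m = 2^8 = 256


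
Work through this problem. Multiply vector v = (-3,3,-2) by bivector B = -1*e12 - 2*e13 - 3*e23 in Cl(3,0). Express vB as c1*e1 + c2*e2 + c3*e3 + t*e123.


vB has grade-1 (vector) and grade-3 (trivector) parts: vB = (v _| B) + (v ^ B).
Vector part <vB>_1:
  e1: -v2*b12 - v3*b13 = -(3)*(-1) - (-2)*(-2) = -1
  e2: v1*b12 - v3*b23 = (-3)*(-1) - (-2)*(-3) = -3
  e3: v1*b13 + v2*b23 = (-3)*(-2) + (3)*(-3) = -3
Trivector part <vB>_3:
  e123: v1*b23 - v2*b13 + v3*b12 = (-3)*(-3) - (3)*(-2) + (-2)*(-1) = 17
vB = -1*e1 - 3*e2 - 3*e3 + 17*e123


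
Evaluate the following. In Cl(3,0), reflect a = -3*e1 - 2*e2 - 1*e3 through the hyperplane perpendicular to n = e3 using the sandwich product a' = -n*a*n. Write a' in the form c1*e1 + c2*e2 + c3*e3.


Reflection formula: a' = -n*a*n, with n = e3 (unit vector, n^2 = 1).
For reflection through hyperplane perp to e3:
The component along e3 flips sign, others stay.
a = (-3, -2, -1)
a' = (-3, -2, 1)
a' = -3*e1 - 2*e2 + 1*e3


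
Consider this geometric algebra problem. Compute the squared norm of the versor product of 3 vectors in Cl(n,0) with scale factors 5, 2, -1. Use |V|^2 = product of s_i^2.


Each vector v_i has |v_i|^2 = s_i^2
Squared scales: 5^2 = 25, 2^2 = 4, (-1)^2 = 1
|V|^2 = 25 * 4 * 1
= 100


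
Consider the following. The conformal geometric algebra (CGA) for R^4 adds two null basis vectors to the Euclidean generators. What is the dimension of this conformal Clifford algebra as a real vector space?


The conformal model of R^4 uses Cl(5,1): the 4 Euclidean generators plus two extra orthogonal generators e+ (e+^2 = +1) and e- (e-^2 = -1), from which the null vectors e0, einf are built.
Number of generators m = 4 + 2 = 6.
dim Cl(p,q) = 2^m = 2^6 = 64


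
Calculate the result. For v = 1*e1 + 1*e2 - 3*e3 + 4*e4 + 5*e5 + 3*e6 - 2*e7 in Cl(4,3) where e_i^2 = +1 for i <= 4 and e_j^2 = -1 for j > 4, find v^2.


v^2 = sum of c_i^2 * e_i^2
Positive signature terms (e_i^2 = +1): 1^2 + 1^2 + (-3)^2 + 4^2 = 27
Negative signature terms (e_j^2 = -1): 5^2 + 3^2 + (-2)^2 = 38
v^2 = 27 - 38 = -11


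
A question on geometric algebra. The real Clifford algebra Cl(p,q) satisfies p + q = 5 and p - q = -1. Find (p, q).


We need p + q = 5 and p - q = -1.
Adding: 2p = 5 + (-1) = 4, so p = 2.
Then q = 5 - 2 = 3.
(p, q) = (2, 3)


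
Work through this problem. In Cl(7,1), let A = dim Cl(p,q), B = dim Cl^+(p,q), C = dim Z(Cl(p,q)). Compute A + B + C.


n = 7 + 1 = 8
Total dim = 2^8 = 256
Even subalgebra dim = 2^7 = 128
n is even, so center dim = 1
Sum = 256 + 128 + 1 = 385


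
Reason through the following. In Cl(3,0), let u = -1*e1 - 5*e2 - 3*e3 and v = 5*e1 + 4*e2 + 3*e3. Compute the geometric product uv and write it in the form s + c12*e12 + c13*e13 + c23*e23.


In Cl(3,0): e_i^2 = 1, e_ie_j = -e_je_i for i != j.
Scalar part = u . v = (-1)*5 + (-5)*4 + (-3)*3
= -5 + (-20) + (-9) = -34
e12 coeff = (-1)*4 - (-5)*5 = -4 - (-25) = 21
e13 coeff = (-1)*3 - (-3)*5 = -3 - (-15) = 12
e23 coeff = (-5)*3 - (-3)*4 = -15 - (-12) = -3
uv = -34 + 21*e12 + 12*e13 - 3*e23


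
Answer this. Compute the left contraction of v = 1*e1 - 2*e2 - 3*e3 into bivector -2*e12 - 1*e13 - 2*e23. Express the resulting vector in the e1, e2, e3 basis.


Left contraction v _| B = <vB>_1 (grade-1 part of the geometric product vB).
Using e1_|e12 = e2, e2_|e12 = -e1, e1_|e13 = e3, e3_|e13 = -e1, e2_|e23 = e3, e3_|e23 = -e2:
e1 coeff: -v2*b12 - v3*b13 = -(-2)*(-2) - (-3)*(-1) = -7
e2 coeff: v1*b12 - v3*b23 = (1)*(-2) - (-3)*(-2) = -8
e3 coeff: v1*b13 + v2*b23 = (1)*(-1) + (-2)*(-2) = 3
v _| B = -7*e1 - 8*e2 + 3*e3


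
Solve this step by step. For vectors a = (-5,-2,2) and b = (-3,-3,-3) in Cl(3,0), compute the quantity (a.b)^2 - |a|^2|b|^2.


a . b = (-5)*(-3) + (-2)*(-3) + 2*(-3)
= 15 + 6 + (-6) = 15
|a|^2 = (-5)^2 + (-2)^2 + 2^2 = 33
|b|^2 = (-3)^2 + (-3)^2 + (-3)^2 = 27
(a.b)^2 = 15^2 = 225
|a|^2 * |b|^2 = 33 * 27 = 891
Result = 225 - 891 = -666


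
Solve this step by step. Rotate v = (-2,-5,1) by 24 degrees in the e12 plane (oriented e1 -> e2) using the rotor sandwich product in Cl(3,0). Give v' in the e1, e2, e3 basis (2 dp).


Rotor R = cos(12deg) - sin(12deg)*e12
Rotation angle theta = 2 * 12 = 24 degrees in the e12 plane (e1 -> e2).
The component perpendicular to the plane (e3) is invariant: v'_3 = v3 = 1.00
cos(24deg) = 0.9135, sin(24deg) = 0.4067
v'_1 = v1*cos(theta) - v2*sin(theta) = -2*0.9135 - (-5)*0.4067 = 0.21
v'_2 = v1*sin(theta) + v2*cos(theta) = -2*0.4067 + (-5)*0.9135 = -5.38
v' = 0.21*e1 - 5.38*e2 + 1.00*e3


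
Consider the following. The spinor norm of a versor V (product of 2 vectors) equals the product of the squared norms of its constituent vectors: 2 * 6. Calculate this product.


Spinor norm N(V) = |v1|^2 * |v2|^2 * ... * |v2|^2
= 2 * 6
Running product: 2, 12
N(V) = 12


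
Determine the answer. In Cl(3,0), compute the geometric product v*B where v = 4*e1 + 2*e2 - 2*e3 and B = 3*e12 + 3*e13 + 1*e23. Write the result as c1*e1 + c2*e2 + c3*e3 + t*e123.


vB has grade-1 (vector) and grade-3 (trivector) parts: vB = (v _| B) + (v ^ B).
Vector part <vB>_1:
  e1: -v2*b12 - v3*b13 = -(2)*(3) - (-2)*(3) = 0
  e2: v1*b12 - v3*b23 = (4)*(3) - (-2)*(1) = 14
  e3: v1*b13 + v2*b23 = (4)*(3) + (2)*(1) = 14
Trivector part <vB>_3:
  e123: v1*b23 - v2*b13 + v3*b12 = (4)*(1) - (2)*(3) + (-2)*(3) = -8
vB = 0*e1 + 14*e2 + 14*e3 - 8*e123


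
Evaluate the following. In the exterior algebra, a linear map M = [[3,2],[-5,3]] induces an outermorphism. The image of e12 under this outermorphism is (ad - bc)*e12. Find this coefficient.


The outermorphism of a linear map f sends e1^e2 to f(e1)^f(e2).
f(e1) = 3*e1 - 5*e2
f(e2) = 2*e1 + 3*e2
f(e1) ^ f(e2) = (3*e1 - 5*e2) ^ (2*e1 + 3*e2)
= 3*3*e12 + (-5)*2*e21
= (9 - (-10))*e12
= 19*e12
Coefficient = 19


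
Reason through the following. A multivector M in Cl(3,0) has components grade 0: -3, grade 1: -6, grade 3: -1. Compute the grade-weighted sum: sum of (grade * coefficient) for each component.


Grade-weighted sum = sum of grade_k * coefficient_k
0*(-3) = 0
1*(-6) = -6
3*(-1) = -3
Total = 0 + (-6) + (-3) = -9


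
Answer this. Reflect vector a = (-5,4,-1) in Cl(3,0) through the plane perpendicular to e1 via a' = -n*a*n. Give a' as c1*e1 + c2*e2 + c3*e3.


Reflection formula: a' = -n*a*n, with n = e1 (unit vector, n^2 = 1).
For reflection through hyperplane perp to e1:
The component along e1 flips sign, others stay.
a = (-5, 4, -1)
a' = (5, 4, -1)
a' = 5*e1 + 4*e2 - 1*e3


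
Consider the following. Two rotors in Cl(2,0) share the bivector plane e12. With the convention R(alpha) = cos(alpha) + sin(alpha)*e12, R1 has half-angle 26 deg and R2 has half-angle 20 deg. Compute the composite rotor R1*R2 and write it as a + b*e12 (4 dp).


Same-plane rotors commute and their half-angles add:
R1*R2 = cos(a1 + a2) + sin(a1 + a2)*e12.
a1 + a2 = 26 + 20 = 46 deg
cos(46 deg) = 0.6947
sin(46 deg) = 0.7193
R1*R2 = 0.6947 + 0.7193*e12


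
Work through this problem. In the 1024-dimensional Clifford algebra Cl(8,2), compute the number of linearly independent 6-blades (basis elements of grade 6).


Number of grade-k basis blades in Cl(p,q) with n = p + q is C(n, k).
n = 8 + 2 = 10
C(10, 6) = 10! / (6! * 4!)
= 3628800 / (720 * 24)
= 210


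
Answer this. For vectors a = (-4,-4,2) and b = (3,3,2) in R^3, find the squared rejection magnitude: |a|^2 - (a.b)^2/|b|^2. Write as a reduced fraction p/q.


|a|^2 = (-4)^2 + (-4)^2 + 2^2 = 36
|b|^2 = 3^2 + 3^2 + 2^2 = 22
a . b = (-4)*3 + (-4)*3 + 2*2 = -20
(a.b)^2 = (-20)^2 = 400
|rej|^2 = 36 - 400/22
= (792 - 400)/22
= 392/22
In lowest terms: 196/11


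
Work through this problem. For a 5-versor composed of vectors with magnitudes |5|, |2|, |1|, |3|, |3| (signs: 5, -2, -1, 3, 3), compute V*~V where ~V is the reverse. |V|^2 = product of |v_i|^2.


Each vector v_i has |v_i|^2 = s_i^2
Squared scales: 5^2 = 25, (-2)^2 = 4, (-1)^2 = 1, 3^2 = 9, 3^2 = 9
|V|^2 = 25 * 4 * 1 * 9 * 9
= 8100


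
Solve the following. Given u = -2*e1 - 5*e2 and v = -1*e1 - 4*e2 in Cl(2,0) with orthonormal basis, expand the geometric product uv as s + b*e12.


Expand: (-2*e1 - 5*e2)(-1*e1 - 4*e2)
= (-2)*(-1)*e1e1 + (-2)*(-4)*e1e2 + (-5)*(-1)*e2e1 + (-5)*(-4)*e2e2
Using e1^2 = e2^2 = 1, e2e1 = -e1e2:
Scalar part s = (-2)*(-1) + (-5)*(-4) = 2 + 20 = 22
Bivector part b = (-2)*(-4) - (-5)*(-1) = 8 - 5 = 3
uv = 22 + 3*e12


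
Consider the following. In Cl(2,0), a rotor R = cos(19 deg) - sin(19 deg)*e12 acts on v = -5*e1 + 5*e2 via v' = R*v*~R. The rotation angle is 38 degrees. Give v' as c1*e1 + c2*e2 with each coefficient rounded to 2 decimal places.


Rotor R = cos(19deg) - sin(19deg)*e12
Rotation angle theta = 2 * 19 = 38 degrees
v' = R*v*~R rotates v by theta.
cos(38deg) = 0.7880, sin(38deg) = 0.6157
v'_1 = -5*cos(38deg) - 5*sin(38deg)
= -5*0.7880 - 5*0.6157
= -7.02
v'_2 = -5*sin(38deg) + 5*cos(38deg)
= -5*0.6157 + 5*0.7880
= 0.86
v' = -7.02*e1 + 0.86*e2
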